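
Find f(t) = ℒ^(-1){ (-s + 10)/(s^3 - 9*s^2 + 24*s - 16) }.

f(t) = 2*t*exp(4*t) - exp(4*t) + exp(t)

Factor the denominator: s^3 - 9*s^2 + 24*s - 16 = (s - 4)^2*(s - 1).
Partial fraction decomposition gives [-1/(s - 4)] + [2/(s - 4)^2] + [1/(s - 1)].
Invert each term: -1/(s - 4) ↔ -e^(4t); 2/(s - 4)^2 ↔ 2t·e^(4t); 1/(s - 1) ↔ e^(t).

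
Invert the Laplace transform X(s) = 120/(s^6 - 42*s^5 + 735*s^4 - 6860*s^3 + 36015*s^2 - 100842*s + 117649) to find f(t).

Rewrite the denominator: s^6 - 42*s^5 + 735*s^4 - 6860*s^3 + 36015*s^2 - 100842*s + 117649 = (s - 7)^6.
The form in (s - 7) signals a first-shifting-theorem factor e^(7t).
Since L{t^5} = 5!/s^6 = 120/s^6, the inverse is t^5*exp(7*t).

f(t) = t^5*exp(7*t)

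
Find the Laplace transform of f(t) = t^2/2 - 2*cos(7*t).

By linearity of the Laplace transform, transform each term separately.
(-2)·[L{cos(7t)} = s/(s^2 + 49)]; (1/2)·[L{t^2} = 2!/s^3 = 2/s^3].

-2*s/(s^2 + 49) + s^(-3)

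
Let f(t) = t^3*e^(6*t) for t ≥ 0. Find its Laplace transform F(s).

L{t^3} = 3!/s^4 = 6/s^4.
By the first shifting theorem, multiplying by e^(6t) replaces s with s - 6.

F(s) = 6/(s - 6)^4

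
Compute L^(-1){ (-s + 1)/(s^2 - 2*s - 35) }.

Rewrite the denominator: s^2 - 2*s - 35 = (s - 1)^2 - 36.
The form in (s - 1) signals a first-shifting-theorem factor e^(t).
Since L{cosh(6t)} = s/(s^2 - 36), the inverse is e^(t)*cosh(6*t), scaled by -1.

-exp(t)*cosh(6*t)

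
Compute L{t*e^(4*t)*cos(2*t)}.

(s - 6)*(s - 2)/(s^2 - 8*s + 20)^2

L{cos(2t)} = s/(s^2 + 4).
Multiplying by e^(4t) shifts s → s - 4, so L{e^(4*t)*cos(2*t)} = (s - 4)/((s - 4)^2 + 4).
Then apply L{t·g(t)} = -d/ds[H(s)] with H(s) = (s - 4)/((s - 4)^2 + 4):
differentiating 1 time and applying the sign gives (s - 6)*(s - 2)/(s^2 - 8*s + 20)^2.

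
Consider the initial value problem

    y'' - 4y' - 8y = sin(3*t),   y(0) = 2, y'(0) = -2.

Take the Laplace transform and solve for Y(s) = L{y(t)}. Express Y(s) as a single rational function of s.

Y(s) = (2*s^3 - 10*s^2 + 18*s - 87)/(s^4 - 4*s^3 + s^2 - 36*s - 72)

Apply the Laplace transform to the equation.
The derivative rules (L{y''} = s^2 Y - s·y(0) - y'(0) and L{y'} = sY - y(0), with y(0) = 2, y'(0) = -2) turn the left side into (s^2 - 4*s - 8)Y - (2*s - 10).
The right side is L{sin(3*t)} = 3/(s^2 + 9).
So (s^2 - 4*s - 8)Y = 3/(s^2 + 9) + (2*s - 10).
Divide through and combine into a single rational function.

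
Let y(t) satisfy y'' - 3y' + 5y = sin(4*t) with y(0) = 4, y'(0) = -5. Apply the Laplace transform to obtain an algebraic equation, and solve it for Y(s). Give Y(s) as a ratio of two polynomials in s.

Take the Laplace transform of both sides.
With L{y''} = s^2 Y - s·y(0) - y'(0) and L{y'} = sY - y(0), with y(0) = 4, y'(0) = -5: the LHS transforms to (s^2 - 3*s + 5)Y - (4*s - 17).
The right side is L{sin(4*t)} = 4/(s^2 + 16).
So (s^2 - 3*s + 5)Y = 4/(s^2 + 16) + (4*s - 17).
Isolate Y and clear denominators.

Y(s) = (4*s^3 - 17*s^2 + 64*s - 268)/(s^4 - 3*s^3 + 21*s^2 - 48*s + 80)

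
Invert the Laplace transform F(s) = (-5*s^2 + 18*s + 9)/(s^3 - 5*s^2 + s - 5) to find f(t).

Factor the denominator: s^3 - 5*s^2 + s - 5 = (s - 5)*(s^2 + 1).
Partial fraction decomposition gives [-1/(s - 5)] + [-4*s/(s^2 + 1)] + [-2/(s^2 + 1)].
Invert each term: -1/(s - 5) ↔ -e^(5t); -4·s/(s^2 + 1) ↔ -4cos(t); -2·1/(s^2 + 1) ↔ -2sin(t).

f(t) = -exp(5*t) - 2*sin(t) - 4*cos(t)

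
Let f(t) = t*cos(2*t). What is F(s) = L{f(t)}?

F(s) = (s - 2)*(s + 2)/(s^2 + 4)^2

L{cos(2t)} = s/(s^2 + 4).
Then apply L{t·g(t)} = -d/ds[G(s)] with G(s) = s/(s^2 + 4):
differentiating 1 time and applying the sign gives (s - 2)*(s + 2)/(s^2 + 4)^2.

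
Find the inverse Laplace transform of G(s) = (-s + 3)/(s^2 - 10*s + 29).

Complete the square in the denominator: s^2 - 10*s + 29 = (s - 5)^2 + 2^2.
Split the numerator to match: -s + 3 = -1·(s - 5) - 1·2.
Invert each term: -1·(s - 5)/((s - 5)^2 + 4) ↔ -e^(5t)cos(2t); -1·2/((s - 5)^2 + 4) ↔ -e^(5t)sin(2t).

-exp(5*t)*sin(2*t) - exp(5*t)*cos(2*t)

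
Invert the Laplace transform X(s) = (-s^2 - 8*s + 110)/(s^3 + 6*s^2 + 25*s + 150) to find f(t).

Factor the denominator: s^3 + 6*s^2 + 25*s + 150 = (s + 6)*(s^2 + 25).
Partial fraction decomposition gives [2/(s + 6)] + [-3*s/(s^2 + 25)] + [10/(s^2 + 25)].
Invert each term: 2/(s + 6) ↔ 2e^(-6t); -3·s/(s^2 + 25) ↔ -3cos(5t); 2·5/(s^2 + 25) ↔ 2sin(5t).

f(t) = 2*sin(5*t) - 3*cos(5*t) + 2*exp(-6*t)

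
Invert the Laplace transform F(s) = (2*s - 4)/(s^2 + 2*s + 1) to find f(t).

f(t) = -6*t*exp(-t) + 2*exp(-t)

Factor the denominator: s^2 + 2*s + 1 = (s + 1)^2.
Partial fraction decomposition gives [2/(s + 1)] + [-6/(s + 1)^2].
Invert each term: 2/(s + 1) ↔ 2e^(-t); -6/(s + 1)^2 ↔ -6t·e^(-t).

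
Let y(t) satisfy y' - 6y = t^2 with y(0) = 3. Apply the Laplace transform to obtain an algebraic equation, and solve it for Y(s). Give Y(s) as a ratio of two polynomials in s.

Y(s) = (3*s^3 + 2)/(s^4 - 6*s^3)

Take the Laplace transform of both sides.
With L{y'} = sY - y(0) = sY - 3: the LHS transforms to (s - 6)Y - (3).
The right side is L{t^2} = 2/s^3.
So (s - 6)Y = 2/s^3 + (3).
Isolate Y and clear denominators.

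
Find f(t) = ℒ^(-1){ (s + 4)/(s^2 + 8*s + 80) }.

f(t) = exp(-4*t)*cos(8*t)

Rewrite the denominator: s^2 + 8*s + 80 = (s + 4)^2 + 64.
The form in (s + 4) signals a first-shifting-theorem factor e^(-4t).
Since L{cos(8t)} = s/(s^2 + 64), the inverse is e^(-4*t)*cos(8*t).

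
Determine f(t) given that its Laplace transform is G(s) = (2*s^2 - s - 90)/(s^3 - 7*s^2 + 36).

f(t) = -exp(6*t) + 5*exp(3*t) - 2*exp(-2*t)

Factor the denominator: s^3 - 7*s^2 + 36 = (s - 6)*(s - 3)*(s + 2).
Partial fraction decomposition gives [5/(s - 3)] + [-2/(s + 2)] + [-1/(s - 6)].
Invert each term: 5/(s - 3) ↔ 5e^(3t); -2/(s + 2) ↔ -2e^(-2t); -1/(s - 6) ↔ -e^(6t).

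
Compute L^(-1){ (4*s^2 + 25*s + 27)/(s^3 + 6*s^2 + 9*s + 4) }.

Factor the denominator: s^3 + 6*s^2 + 9*s + 4 = (s + 1)^2*(s + 4).
Partial fraction decomposition gives [5/(s + 1)] + [2/(s + 1)^2] + [-1/(s + 4)].
Invert each term: 5/(s + 1) ↔ 5e^(-t); 2/(s + 1)^2 ↔ 2t·e^(-t); -1/(s + 4) ↔ -e^(-4t).

2*t*exp(-t) + 5*exp(-t) - exp(-4*t)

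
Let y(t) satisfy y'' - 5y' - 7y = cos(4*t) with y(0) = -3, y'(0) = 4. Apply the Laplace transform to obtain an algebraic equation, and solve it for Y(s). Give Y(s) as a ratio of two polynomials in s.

Transform both sides with L{·}.
Using L{y''} = s^2 Y - s·y(0) - y'(0) and L{y'} = sY - y(0), with y(0) = -3, y'(0) = 4, the left side becomes (s^2 - 5*s - 7)Y - (-3*s + 19).
The right side is L{cos(4*t)} = s/(s^2 + 16).
So (s^2 - 5*s - 7)Y = s/(s^2 + 16) + (-3*s + 19).
Solve for Y(s) and write it as one ratio of polynomials.

Y(s) = (-3*s^3 + 19*s^2 - 47*s + 304)/(s^4 - 5*s^3 + 9*s^2 - 80*s - 112)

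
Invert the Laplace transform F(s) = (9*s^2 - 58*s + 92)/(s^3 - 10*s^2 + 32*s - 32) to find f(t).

Factor the denominator: s^3 - 10*s^2 + 32*s - 32 = (s - 4)^2*(s - 2).
Partial fraction decomposition gives [6/(s - 4)] + [2/(s - 4)^2] + [3/(s - 2)].
Invert each term: 6/(s - 4) ↔ 6e^(4t); 2/(s - 4)^2 ↔ 2t·e^(4t); 3/(s - 2) ↔ 3e^(2t).

f(t) = 2*t*exp(4*t) + 6*exp(4*t) + 3*exp(2*t)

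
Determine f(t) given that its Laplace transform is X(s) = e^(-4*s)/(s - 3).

The factor e^(-4s) signals a time shift by c = 4 (second shifting theorem).
L{e^(3t)} = 1/(s - 3), so L^-1{1/(s - 3)} = e^(3*t).
Hence the inverse is u(t - 4) times that function evaluated at t - 4.

f(t) = Heaviside(t - 4)*(exp(3*t - 12))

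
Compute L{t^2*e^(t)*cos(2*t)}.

L{cos(2t)} = s/(s^2 + 4).
Multiplying by e^(t) shifts s → s - 1, so L{e^(t)*cos(2*t)} = (s - 1)/((s - 1)^2 + 4).
Then apply L{t^2·g(t)} = (-1)^2 d^2/ds^2[G(s)] with G(s) = (s - 1)/((s - 1)^2 + 4):
differentiating 2 times and applying the sign gives 2*(s - 1)*(s^2 - 2*s - 11)/(s^2 - 2*s + 5)^3.

2*(s - 1)*(s^2 - 2*s - 11)/(s^2 - 2*s + 5)^3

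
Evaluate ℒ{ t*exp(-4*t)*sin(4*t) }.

8*(s + 4)/(s^2 + 8*s + 32)^2

L{sin(4t)} = 4/(s^2 + 16).
Multiplying by e^(-4t) shifts s → s + 4, so L{exp(-4*t)*sin(4*t)} = 4/((s + 4)^2 + 16).
Then apply L{t·g(t)} = -d/ds[H(s)] with H(s) = 4/((s + 4)^2 + 16):
differentiating 1 time and applying the sign gives 8*(s + 4)/(s^2 + 8*s + 32)^2.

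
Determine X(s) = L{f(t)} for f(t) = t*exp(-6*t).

L{e^(-6t)} = 1/(s + 6).
Then apply L{t·g(t)} = -d/ds[G(s)] with G(s) = 1/(s + 6):
differentiating 1 time and applying the sign gives (s + 6)^(-2).

X(s) = (s + 6)^(-2)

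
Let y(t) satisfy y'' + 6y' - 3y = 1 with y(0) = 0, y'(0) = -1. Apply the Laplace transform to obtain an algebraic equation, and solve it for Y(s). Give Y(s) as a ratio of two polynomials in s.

Y(s) = (-s + 1)/(s^3 + 6*s^2 - 3*s)

Apply the Laplace transform to the equation.
The derivative rules (L{y''} = s^2 Y - s·y(0) - y'(0) and L{y'} = sY - y(0), with y(0) = 0, y'(0) = -1) turn the left side into (s^2 + 6*s - 3)Y - (-1).
The right side is L{1} = 1/s.
So (s^2 + 6*s - 3)Y = 1/s + (-1).
Isolate Y and clear denominators.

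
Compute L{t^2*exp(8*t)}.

L{t^2} = 2!/s^3 = 2/s^3.
By the first shifting theorem, multiplying by e^(8t) replaces s with s - 8.

2/(s - 8)^3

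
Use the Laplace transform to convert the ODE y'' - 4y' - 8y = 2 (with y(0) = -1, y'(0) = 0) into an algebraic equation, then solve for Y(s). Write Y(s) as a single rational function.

Y(s) = (-s^2 + 4*s + 2)/(s^3 - 4*s^2 - 8*s)

Laplace-transform each side.
With L{y''} = s^2 Y - s·y(0) - y'(0) and L{y'} = sY - y(0), with y(0) = -1, y'(0) = 0: the LHS transforms to (s^2 - 4*s - 8)Y - (-s + 4).
The right side is L{2} = 2/s.
So (s^2 - 4*s - 8)Y = 2/s + (-s + 4).
Divide through and combine into a single rational function.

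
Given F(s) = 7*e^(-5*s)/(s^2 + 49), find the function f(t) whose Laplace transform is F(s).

The factor e^(-5s) signals a time shift by c = 5 (second shifting theorem).
L{sin(7t)} = 7/(s^2 + 49), so L^-1{7/(s^2 + 49)} = sin(7*t).
Hence the inverse is u(t - 5) times that function evaluated at t - 5.

f(t) = Heaviside(t - 5)*(sin(7*t - 35))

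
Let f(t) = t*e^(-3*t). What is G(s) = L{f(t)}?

L{e^(-3t)} = 1/(s + 3).
Then apply L{t·g(t)} = -d/ds[H(s)] with H(s) = 1/(s + 3):
differentiating 1 time and applying the sign gives (s + 3)^(-2).

G(s) = (s + 3)^(-2)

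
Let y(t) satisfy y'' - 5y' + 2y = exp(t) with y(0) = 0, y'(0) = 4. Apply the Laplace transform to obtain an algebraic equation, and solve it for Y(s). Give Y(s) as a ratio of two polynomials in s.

Apply the Laplace transform to the equation.
With L{y''} = s^2 Y - s·y(0) - y'(0) and L{y'} = sY - y(0), with y(0) = 0, y'(0) = 4: the LHS transforms to (s^2 - 5*s + 2)Y - (4).
The right side is L{exp(t)} = 1/(s - 1).
So (s^2 - 5*s + 2)Y = 1/(s - 1) + (4).
Divide through and combine into a single rational function.

Y(s) = (4*s - 3)/(s^3 - 6*s^2 + 7*s - 2)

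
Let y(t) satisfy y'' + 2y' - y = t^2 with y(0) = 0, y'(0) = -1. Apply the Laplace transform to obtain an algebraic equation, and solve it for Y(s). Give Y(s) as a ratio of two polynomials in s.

Apply the Laplace transform to the equation.
With L{y''} = s^2 Y - s·y(0) - y'(0) and L{y'} = sY - y(0), with y(0) = 0, y'(0) = -1: the LHS transforms to (s^2 + 2*s - 1)Y - (-1).
The right side is L{t^2} = 2/s^3.
So (s^2 + 2*s - 1)Y = 2/s^3 + (-1).
Solve for Y(s) and write it as one ratio of polynomials.

Y(s) = (-s^3 + 2)/(s^5 + 2*s^4 - s^3)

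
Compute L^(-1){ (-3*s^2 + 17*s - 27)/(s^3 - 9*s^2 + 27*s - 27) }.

Factor the denominator: s^3 - 9*s^2 + 27*s - 27 = (s - 3)^3.
Partial fraction decomposition gives [-3/(s - 3)] + [-1/(s - 3)^2] + [-3/(s - 3)^3].
Invert each term: -3/(s - 3) ↔ -3e^(3t); -1/(s - 3)^2 ↔ -t·e^(3t); -3/(s - 3)^3 ↔ (-3/2)t^2·e^(3t).

-3*t^2*exp(3*t)/2 - t*exp(3*t) - 3*exp(3*t)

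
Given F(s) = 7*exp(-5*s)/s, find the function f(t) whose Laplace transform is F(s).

f(t) = Heaviside(t - 5)*(7)

The factor e^(-5s) signals a time shift by c = 5 (second shifting theorem).
L{7} = 7/s, so L^-1{7/s} = 7.
Hence the inverse is u(t - 5) times that function evaluated at t - 5.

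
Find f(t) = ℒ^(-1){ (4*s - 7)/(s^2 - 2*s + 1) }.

Factor the denominator: s^2 - 2*s + 1 = (s - 1)^2.
Partial fraction decomposition gives [4/(s - 1)] + [-3/(s - 1)^2].
Invert each term: 4/(s - 1) ↔ 4e^(t); -3/(s - 1)^2 ↔ -3t·e^(t).

f(t) = -3*t*exp(t) + 4*exp(t)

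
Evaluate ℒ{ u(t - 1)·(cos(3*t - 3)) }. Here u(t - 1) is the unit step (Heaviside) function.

By the second shifting theorem, L{u(t - c)·g(t - c)} = e^(-cs)·G(s) with c = 1 and G(s) = L{g(t)}.
L{cos(3t)} = s/(s^2 + 9).

s*exp(-s)/(s^2 + 9)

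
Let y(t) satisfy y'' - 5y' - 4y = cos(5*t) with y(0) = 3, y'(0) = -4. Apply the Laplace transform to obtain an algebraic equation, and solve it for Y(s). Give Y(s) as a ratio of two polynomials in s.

Y(s) = (3*s^3 - 19*s^2 + 76*s - 475)/(s^4 - 5*s^3 + 21*s^2 - 125*s - 100)

Laplace-transform each side.
The derivative rules (L{y''} = s^2 Y - s·y(0) - y'(0) and L{y'} = sY - y(0), with y(0) = 3, y'(0) = -4) turn the left side into (s^2 - 5*s - 4)Y - (3*s - 19).
The right side is L{cos(5*t)} = s/(s^2 + 25).
So (s^2 - 5*s - 4)Y = s/(s^2 + 25) + (3*s - 19).
Isolate Y and clear denominators.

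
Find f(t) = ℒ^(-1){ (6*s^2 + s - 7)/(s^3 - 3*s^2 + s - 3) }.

f(t) = 5*exp(3*t) + 4*sin(t) + cos(t)

Factor the denominator: s^3 - 3*s^2 + s - 3 = (s - 3)*(s^2 + 1).
Partial fraction decomposition gives [5/(s - 3)] + [s/(s^2 + 1)] + [4/(s^2 + 1)].
Invert each term: 5/(s - 3) ↔ 5e^(3t); 1·s/(s^2 + 1) ↔ cos(t); 4·1/(s^2 + 1) ↔ 4sin(t).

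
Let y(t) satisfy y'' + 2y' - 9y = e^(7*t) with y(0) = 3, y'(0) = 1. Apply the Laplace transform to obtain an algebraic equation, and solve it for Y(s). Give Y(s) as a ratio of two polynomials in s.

Apply the Laplace transform to the equation.
With L{y''} = s^2 Y - s·y(0) - y'(0) and L{y'} = sY - y(0), with y(0) = 3, y'(0) = 1: the LHS transforms to (s^2 + 2*s - 9)Y - (3*s + 7).
The right side is L{e^(7*t)} = 1/(s - 7).
So (s^2 + 2*s - 9)Y = 1/(s - 7) + (3*s + 7).
Isolate Y and clear denominators.

Y(s) = (3*s^2 - 14*s - 48)/(s^3 - 5*s^2 - 23*s + 63)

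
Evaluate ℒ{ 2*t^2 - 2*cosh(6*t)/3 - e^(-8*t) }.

-2*s/(3*(s^2 - 36)) - 1/(s + 8) + 4/s^3

By linearity of the Laplace transform, transform each term separately.
(-2/3)·[L{cosh(6t)} = s/(s^2 - 36)]; (2)·[L{t^2} = 2!/s^3 = 2/s^3]; (-1)·[L{e^(-8t)} = 1/(s + 8)].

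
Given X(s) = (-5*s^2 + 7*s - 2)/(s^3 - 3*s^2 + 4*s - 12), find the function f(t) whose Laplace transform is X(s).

Factor the denominator: s^3 - 3*s^2 + 4*s - 12 = (s - 3)*(s^2 + 4).
Partial fraction decomposition gives [-2/(s - 3)] + [-3*s/(s^2 + 4)] + [-2/(s^2 + 4)].
Invert each term: -2/(s - 3) ↔ -2e^(3t); -3·s/(s^2 + 4) ↔ -3cos(2t); -1·2/(s^2 + 4) ↔ -sin(2t).

f(t) = -2*exp(3*t) - sin(2*t) - 3*cos(2*t)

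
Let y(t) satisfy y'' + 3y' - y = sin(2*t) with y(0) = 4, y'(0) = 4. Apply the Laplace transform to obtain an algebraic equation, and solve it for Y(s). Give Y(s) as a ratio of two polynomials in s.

Y(s) = (4*s^3 + 16*s^2 + 16*s + 66)/(s^4 + 3*s^3 + 3*s^2 + 12*s - 4)

Take the Laplace transform of both sides.
Using L{y''} = s^2 Y - s·y(0) - y'(0) and L{y'} = sY - y(0), with y(0) = 4, y'(0) = 4, the left side becomes (s^2 + 3*s - 1)Y - (4*s + 16).
The right side is L{sin(2*t)} = 2/(s^2 + 4).
So (s^2 + 3*s - 1)Y = 2/(s^2 + 4) + (4*s + 16).
Isolate Y and clear denominators.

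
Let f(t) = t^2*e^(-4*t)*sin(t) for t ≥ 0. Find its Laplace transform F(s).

F(s) = 2*(3*s^2 + 24*s + 47)/(s^2 + 8*s + 17)^3

L{sin(t)} = 1/(s^2 + 1).
Multiplying by e^(-4t) shifts s → s + 4, so L{e^(-4*t)*sin(t)} = 1/((s + 4)^2 + 1).
Then apply L{t^2·g(t)} = (-1)^2 d^2/ds^2[G(s)] with G(s) = 1/((s + 4)^2 + 1):
differentiating 2 times and applying the sign gives 2*(3*s^2 + 24*s + 47)/(s^2 + 8*s + 17)^3.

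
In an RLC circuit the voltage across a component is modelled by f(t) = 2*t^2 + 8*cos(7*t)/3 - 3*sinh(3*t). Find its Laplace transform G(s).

G(s) = 8*s/(3*(s^2 + 49)) - 9/(s^2 - 9) + 4/s^3

The transform is linear, so treat each term independently.
(-3)·[L{sinh(3t)} = 3/(s^2 - 9)]; (2)·[L{t^2} = 2!/s^3 = 2/s^3]; (8/3)·[L{cos(7t)} = s/(s^2 + 49)].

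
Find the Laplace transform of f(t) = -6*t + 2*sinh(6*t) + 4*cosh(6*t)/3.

The transform is linear, so treat each term independently.
(4/3)·[L{cosh(6t)} = s/(s^2 - 36)]; (2)·[L{sinh(6t)} = 6/(s^2 - 36)]; (-6)·[L{t} = 1!/s^2 = 1/s^2].

4*s/(3*(s^2 - 36)) + 12/(s^2 - 36) - 6/s^2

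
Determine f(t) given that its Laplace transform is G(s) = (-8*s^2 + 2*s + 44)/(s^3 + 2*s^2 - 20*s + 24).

f(t) = 2*t*exp(2*t) - 4*exp(2*t) - 4*exp(-6*t)

Factor the denominator: s^3 + 2*s^2 - 20*s + 24 = (s - 2)^2*(s + 6).
Partial fraction decomposition gives [-4/(s - 2)] + [2/(s - 2)^2] + [-4/(s + 6)].
Invert each term: -4/(s - 2) ↔ -4e^(2t); 2/(s - 2)^2 ↔ 2t·e^(2t); -4/(s + 6) ↔ -4e^(-6t).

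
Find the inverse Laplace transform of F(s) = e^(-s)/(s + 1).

Heaviside(t - 1)*(exp(-t + 1))

The factor e^(-s) signals a time shift by c = 1 (second shifting theorem).
L{e^(-t)} = 1/(s + 1), so L^-1{1/(s + 1)} = e^(-t).
Hence the inverse is u(t - 1) times that function evaluated at t - 1.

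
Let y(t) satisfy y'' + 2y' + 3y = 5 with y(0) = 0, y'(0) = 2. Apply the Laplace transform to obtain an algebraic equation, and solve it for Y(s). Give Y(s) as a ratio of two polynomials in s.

Transform both sides with L{·}.
With L{y''} = s^2 Y - s·y(0) - y'(0) and L{y'} = sY - y(0), with y(0) = 0, y'(0) = 2: the LHS transforms to (s^2 + 2*s + 3)Y - (2).
The right side is L{5} = 5/s.
So (s^2 + 2*s + 3)Y = 5/s + (2).
Isolate Y and clear denominators.

Y(s) = (2*s + 5)/(s^3 + 2*s^2 + 3*s)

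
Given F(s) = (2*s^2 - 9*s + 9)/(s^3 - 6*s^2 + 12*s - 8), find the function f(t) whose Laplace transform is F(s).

Factor the denominator: s^3 - 6*s^2 + 12*s - 8 = (s - 2)^3.
Partial fraction decomposition gives [2/(s - 2)] + [-1/(s - 2)^2] + [-1/(s - 2)^3].
Invert each term: 2/(s - 2) ↔ 2e^(2t); -1/(s - 2)^2 ↔ -t·e^(2t); -1/(s - 2)^3 ↔ (-1/2)t^2·e^(2t).

f(t) = -t^2*exp(2*t)/2 - t*exp(2*t) + 2*exp(2*t)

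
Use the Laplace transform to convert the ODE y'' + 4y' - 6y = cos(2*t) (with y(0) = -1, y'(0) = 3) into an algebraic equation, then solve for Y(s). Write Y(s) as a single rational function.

Y(s) = (-s^3 - s^2 - 3*s - 4)/(s^4 + 4*s^3 - 2*s^2 + 16*s - 24)

Laplace-transform each side.
The derivative rules (L{y''} = s^2 Y - s·y(0) - y'(0) and L{y'} = sY - y(0), with y(0) = -1, y'(0) = 3) turn the left side into (s^2 + 4*s - 6)Y - (-s - 1).
The right side is L{cos(2*t)} = s/(s^2 + 4).
So (s^2 + 4*s - 6)Y = s/(s^2 + 4) + (-s - 1).
Isolate Y and clear denominators.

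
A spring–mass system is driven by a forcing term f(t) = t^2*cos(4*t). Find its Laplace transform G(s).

L{cos(4t)} = s/(s^2 + 16).
Then apply L{t^2·g(t)} = (-1)^2 d^2/ds^2[H(s)] with H(s) = s/(s^2 + 16):
differentiating 2 times and applying the sign gives 2*s*(s^2 - 48)/(s^2 + 16)^3.

G(s) = 2*s*(s^2 - 48)/(s^2 + 16)^3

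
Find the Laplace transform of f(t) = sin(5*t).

5/(s^2 + 25)

L{sin(5t)} = 5/(s^2 + 25).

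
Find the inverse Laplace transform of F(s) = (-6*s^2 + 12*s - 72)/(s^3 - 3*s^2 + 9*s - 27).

Factor the denominator: s^3 - 3*s^2 + 9*s - 27 = (s - 3)*(s^2 + 9).
Partial fraction decomposition gives [-5/(s - 3)] + [-s/(s^2 + 9)] + [9/(s^2 + 9)].
Invert each term: -5/(s - 3) ↔ -5e^(3t); -1·s/(s^2 + 9) ↔ -cos(3t); 3·3/(s^2 + 9) ↔ 3sin(3t).

-5*exp(3*t) + 3*sin(3*t) - cos(3*t)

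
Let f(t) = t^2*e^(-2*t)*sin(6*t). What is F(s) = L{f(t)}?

L{sin(6t)} = 6/(s^2 + 36).
Multiplying by e^(-2t) shifts s → s + 2, so L{e^(-2*t)*sin(6*t)} = 6/((s + 2)^2 + 36).
Then apply L{t^2·g(t)} = (-1)^2 d^2/ds^2[G(s)] with G(s) = 6/((s + 2)^2 + 36):
differentiating 2 times and applying the sign gives 36*(s^2 + 4*s - 8)/(s^2 + 4*s + 40)^3.

F(s) = 36*(s^2 + 4*s - 8)/(s^2 + 4*s + 40)^3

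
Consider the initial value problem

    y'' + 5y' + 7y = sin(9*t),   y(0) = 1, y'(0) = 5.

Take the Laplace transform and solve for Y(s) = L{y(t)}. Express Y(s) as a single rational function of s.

Apply the Laplace transform to the equation.
With L{y''} = s^2 Y - s·y(0) - y'(0) and L{y'} = sY - y(0), with y(0) = 1, y'(0) = 5: the LHS transforms to (s^2 + 5*s + 7)Y - (s + 10).
The right side is L{sin(9*t)} = 9/(s^2 + 81).
So (s^2 + 5*s + 7)Y = 9/(s^2 + 81) + (s + 10).
Divide through and combine into a single rational function.

Y(s) = (s^3 + 10*s^2 + 81*s + 819)/(s^4 + 5*s^3 + 88*s^2 + 405*s + 567)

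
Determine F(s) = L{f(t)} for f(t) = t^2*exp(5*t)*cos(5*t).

F(s) = 2*(s - 5)*(s^2 - 10*s - 50)/(s^2 - 10*s + 50)^3

L{cos(5t)} = s/(s^2 + 25).
Multiplying by e^(5t) shifts s → s - 5, so L{exp(5*t)*cos(5*t)} = (s - 5)/((s - 5)^2 + 25).
Then apply L{t^2·g(t)} = (-1)^2 d^2/ds^2[G(s)] with G(s) = (s - 5)/((s - 5)^2 + 25):
differentiating 2 times and applying the sign gives 2*(s - 5)*(s^2 - 10*s - 50)/(s^2 - 10*s + 50)^3.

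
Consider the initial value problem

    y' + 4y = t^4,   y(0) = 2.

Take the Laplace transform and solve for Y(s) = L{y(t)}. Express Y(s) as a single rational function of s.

Y(s) = (2*s^5 + 24)/(s^6 + 4*s^5)

Apply the Laplace transform to the equation.
With L{y'} = sY - y(0) = sY - 2: the LHS transforms to (s + 4)Y - (2).
The right side is L{t^4} = 24/s^5.
So (s + 4)Y = 24/s^5 + (2).
Isolate Y and clear denominators.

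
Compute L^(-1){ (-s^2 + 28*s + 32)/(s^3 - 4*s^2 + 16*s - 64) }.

Factor the denominator: s^3 - 4*s^2 + 16*s - 64 = (s - 4)*(s^2 + 16).
Partial fraction decomposition gives [4/(s - 4)] + [-5*s/(s^2 + 16)] + [8/(s^2 + 16)].
Invert each term: 4/(s - 4) ↔ 4e^(4t); -5·s/(s^2 + 16) ↔ -5cos(4t); 2·4/(s^2 + 16) ↔ 2sin(4t).

4*exp(4*t) + 2*sin(4*t) - 5*cos(4*t)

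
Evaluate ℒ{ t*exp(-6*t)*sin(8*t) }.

16*(s + 6)/(s^2 + 12*s + 100)^2

L{sin(8t)} = 8/(s^2 + 64).
Multiplying by e^(-6t) shifts s → s + 6, so L{exp(-6*t)*sin(8*t)} = 8/((s + 6)^2 + 64).
Then apply L{t·g(t)} = -d/ds[H(s)] with H(s) = 8/((s + 6)^2 + 64):
differentiating 1 time and applying the sign gives 16*(s + 6)/(s^2 + 12*s + 100)^2.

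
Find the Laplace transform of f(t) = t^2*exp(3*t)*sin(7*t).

14*(3*s^2 - 18*s - 22)/(s^2 - 6*s + 58)^3

L{sin(7t)} = 7/(s^2 + 49).
Multiplying by e^(3t) shifts s → s - 3, so L{exp(3*t)*sin(7*t)} = 7/((s - 3)^2 + 49).
Then apply L{t^2·g(t)} = (-1)^2 d^2/ds^2[H(s)] with H(s) = 7/((s - 3)^2 + 49):
differentiating 2 times and applying the sign gives 14*(3*s^2 - 18*s - 22)/(s^2 - 6*s + 58)^3.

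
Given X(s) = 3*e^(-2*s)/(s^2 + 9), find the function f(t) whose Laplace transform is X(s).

f(t) = Heaviside(t - 2)*(sin(3*t - 6))

The factor e^(-2s) signals a time shift by c = 2 (second shifting theorem).
L{sin(3t)} = 3/(s^2 + 9), so L^-1{3/(s^2 + 9)} = sin(3*t).
Hence the inverse is u(t - 2) times that function evaluated at t - 2.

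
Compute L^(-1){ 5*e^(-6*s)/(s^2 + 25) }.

The factor e^(-6s) signals a time shift by c = 6 (second shifting theorem).
L{sin(5t)} = 5/(s^2 + 25), so L^-1{5/(s^2 + 25)} = sin(5*t).
Hence the inverse is u(t - 6) times that function evaluated at t - 6.

Heaviside(t - 6)*(sin(5*t - 30))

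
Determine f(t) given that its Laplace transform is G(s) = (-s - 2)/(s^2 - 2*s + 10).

f(t) = -exp(t)*sin(3*t) - exp(t)*cos(3*t)

Complete the square in the denominator: s^2 - 2*s + 10 = (s - 1)^2 + 3^2.
Split the numerator to match: -s - 2 = -1·(s - 1) - 1·3.
Invert each term: -1·(s - 1)/((s - 1)^2 + 9) ↔ -e^(t)cos(3t); -1·3/((s - 1)^2 + 9) ↔ -e^(t)sin(3t).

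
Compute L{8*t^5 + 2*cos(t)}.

2*s/(s^2 + 1) + 960/s^6

The transform is linear, so treat each term independently.
(2)·[L{cos(t)} = s/(s^2 + 1)]; (8)·[L{t^5} = 5!/s^6 = 120/s^6].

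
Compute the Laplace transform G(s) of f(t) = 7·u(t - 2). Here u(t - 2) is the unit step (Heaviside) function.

By the second shifting theorem, L{u(t - c)·g(t - c)} = e^(-cs)·H(s) with c = 2 and H(s) = L{g(t)}.
L{7} = 7/s.

G(s) = 7*exp(-2*s)/s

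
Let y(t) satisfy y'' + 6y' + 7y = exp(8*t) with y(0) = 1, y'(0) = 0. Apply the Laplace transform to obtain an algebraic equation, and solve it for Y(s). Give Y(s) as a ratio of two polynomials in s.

Take the Laplace transform of both sides.
The derivative rules (L{y''} = s^2 Y - s·y(0) - y'(0) and L{y'} = sY - y(0), with y(0) = 1, y'(0) = 0) turn the left side into (s^2 + 6*s + 7)Y - (s + 6).
The right side is L{exp(8*t)} = 1/(s - 8).
So (s^2 + 6*s + 7)Y = 1/(s - 8) + (s + 6).
Isolate Y and clear denominators.

Y(s) = (s^2 - 2*s - 47)/(s^3 - 2*s^2 - 41*s - 56)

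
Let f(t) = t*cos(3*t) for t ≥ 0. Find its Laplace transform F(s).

L{cos(3t)} = s/(s^2 + 9).
Then apply L{t·g(t)} = -d/ds[G(s)] with G(s) = s/(s^2 + 9):
differentiating 1 time and applying the sign gives (s - 3)*(s + 3)/(s^2 + 9)^2.

F(s) = (s - 3)*(s + 3)/(s^2 + 9)^2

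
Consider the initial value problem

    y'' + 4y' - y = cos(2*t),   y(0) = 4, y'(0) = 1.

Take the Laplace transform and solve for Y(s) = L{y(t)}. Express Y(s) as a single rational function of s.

Y(s) = (4*s^3 + 17*s^2 + 17*s + 68)/(s^4 + 4*s^3 + 3*s^2 + 16*s - 4)

Transform both sides with L{·}.
Using L{y''} = s^2 Y - s·y(0) - y'(0) and L{y'} = sY - y(0), with y(0) = 4, y'(0) = 1, the left side becomes (s^2 + 4*s - 1)Y - (4*s + 17).
The right side is L{cos(2*t)} = s/(s^2 + 4).
So (s^2 + 4*s - 1)Y = s/(s^2 + 4) + (4*s + 17).
Solve for Y(s) and write it as one ratio of polynomials.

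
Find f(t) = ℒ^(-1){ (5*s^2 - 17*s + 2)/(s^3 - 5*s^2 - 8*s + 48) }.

Factor the denominator: s^3 - 5*s^2 - 8*s + 48 = (s - 4)^2*(s + 3).
Partial fraction decomposition gives [3/(s - 4)] + [2/(s - 4)^2] + [2/(s + 3)].
Invert each term: 3/(s - 4) ↔ 3e^(4t); 2/(s - 4)^2 ↔ 2t·e^(4t); 2/(s + 3) ↔ 2e^(-3t).

f(t) = 2*t*exp(4*t) + 3*exp(4*t) + 2*exp(-3*t)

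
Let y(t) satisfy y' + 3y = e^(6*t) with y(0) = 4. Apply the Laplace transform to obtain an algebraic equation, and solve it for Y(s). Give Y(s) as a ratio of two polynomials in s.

Y(s) = (4*s - 23)/(s^2 - 3*s - 18)

Take the Laplace transform of both sides.
With L{y'} = sY - y(0) = sY - 4: the LHS transforms to (s + 3)Y - (4).
The right side is L{e^(6*t)} = 1/(s - 6).
So (s + 3)Y = 1/(s - 6) + (4).
Solve for Y(s) and write it as one ratio of polynomials.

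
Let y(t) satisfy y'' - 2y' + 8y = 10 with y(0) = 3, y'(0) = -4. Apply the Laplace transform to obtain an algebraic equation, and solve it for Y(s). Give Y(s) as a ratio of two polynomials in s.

Y(s) = (3*s^2 - 10*s + 10)/(s^3 - 2*s^2 + 8*s)

Laplace-transform each side.
The derivative rules (L{y''} = s^2 Y - s·y(0) - y'(0) and L{y'} = sY - y(0), with y(0) = 3, y'(0) = -4) turn the left side into (s^2 - 2*s + 8)Y - (3*s - 10).
The right side is L{10} = 10/s.
So (s^2 - 2*s + 8)Y = 10/s + (3*s - 10).
Divide through and combine into a single rational function.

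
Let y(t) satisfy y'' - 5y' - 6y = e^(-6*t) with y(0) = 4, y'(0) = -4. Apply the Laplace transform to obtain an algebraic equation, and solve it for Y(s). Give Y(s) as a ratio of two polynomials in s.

Y(s) = (4*s^2 - 143)/(s^3 + s^2 - 36*s - 36)

Apply the Laplace transform to the equation.
With L{y''} = s^2 Y - s·y(0) - y'(0) and L{y'} = sY - y(0), with y(0) = 4, y'(0) = -4: the LHS transforms to (s^2 - 5*s - 6)Y - (4*s - 24).
The right side is L{e^(-6*t)} = 1/(s + 6).
So (s^2 - 5*s - 6)Y = 1/(s + 6) + (4*s - 24).
Divide through and combine into a single rational function.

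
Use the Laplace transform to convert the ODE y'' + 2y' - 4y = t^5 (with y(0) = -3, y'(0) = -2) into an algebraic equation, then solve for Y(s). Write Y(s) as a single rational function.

Y(s) = (-3*s^7 - 8*s^6 + 120)/(s^8 + 2*s^7 - 4*s^6)

Take the Laplace transform of both sides.
With L{y''} = s^2 Y - s·y(0) - y'(0) and L{y'} = sY - y(0), with y(0) = -3, y'(0) = -2: the LHS transforms to (s^2 + 2*s - 4)Y - (-3*s - 8).
The right side is L{t^5} = 120/s^6.
So (s^2 + 2*s - 4)Y = 120/s^6 + (-3*s - 8).
Isolate Y and clear denominators.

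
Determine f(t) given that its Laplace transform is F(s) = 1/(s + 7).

f(t) = exp(-7*t)

Since L{e^(-7t)} = 1/(s + 7), the inverse is e^(-7*t).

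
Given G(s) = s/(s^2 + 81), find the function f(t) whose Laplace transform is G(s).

f(t) = cos(9*t)

Since L{cos(9t)} = s/(s^2 + 81), the inverse is cos(9*t).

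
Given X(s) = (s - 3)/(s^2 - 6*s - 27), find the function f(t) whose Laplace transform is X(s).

f(t) = exp(3*t)*cosh(6*t)

Rewrite the denominator: s^2 - 6*s - 27 = (s - 3)^2 - 36.
The form in (s - 3) signals a first-shifting-theorem factor e^(3t).
Since L{cosh(6t)} = s/(s^2 - 36), the inverse is exp(3*t)*cosh(6*t).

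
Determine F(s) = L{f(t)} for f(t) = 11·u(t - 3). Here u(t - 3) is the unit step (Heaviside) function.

By the second shifting theorem, L{u(t - c)·g(t - c)} = e^(-cs)·G(s) with c = 3 and G(s) = L{g(t)}.
L{11} = 11/s.

F(s) = 11*exp(-3*s)/s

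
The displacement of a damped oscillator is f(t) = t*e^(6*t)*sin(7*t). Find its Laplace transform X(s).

L{sin(7t)} = 7/(s^2 + 49).
Multiplying by e^(6t) shifts s → s - 6, so L{e^(6*t)*sin(7*t)} = 7/((s - 6)^2 + 49).
Then apply L{t·g(t)} = -d/ds[G(s)] with G(s) = 7/((s - 6)^2 + 49):
differentiating 1 time and applying the sign gives 14*(s - 6)/(s^2 - 12*s + 85)^2.

X(s) = 14*(s - 6)/(s^2 - 12*s + 85)^2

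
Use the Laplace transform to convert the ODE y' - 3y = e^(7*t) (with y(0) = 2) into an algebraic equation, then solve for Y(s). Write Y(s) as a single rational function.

Take the Laplace transform of both sides.
The derivative rules (L{y'} = sY - y(0) = sY - 2) turn the left side into (s - 3)Y - (2).
The right side is L{e^(7*t)} = 1/(s - 7).
So (s - 3)Y = 1/(s - 7) + (2).
Divide through and combine into a single rational function.

Y(s) = (2*s - 13)/(s^2 - 10*s + 21)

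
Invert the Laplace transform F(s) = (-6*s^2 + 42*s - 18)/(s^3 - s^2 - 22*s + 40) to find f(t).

Factor the denominator: s^3 - s^2 - 22*s + 40 = (s - 4)*(s - 2)*(s + 5).
Partial fraction decomposition gives [-6/(s + 5)] + [3/(s - 4)] + [-3/(s - 2)].
Invert each term: -6/(s + 5) ↔ -6e^(-5t); 3/(s - 4) ↔ 3e^(4t); -3/(s - 2) ↔ -3e^(2t).

f(t) = 3*exp(4*t) - 3*exp(2*t) - 6*exp(-5*t)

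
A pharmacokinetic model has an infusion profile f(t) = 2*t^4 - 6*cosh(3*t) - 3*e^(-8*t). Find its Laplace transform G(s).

Apply the Laplace transform termwise.
(-3)·[L{e^(-8t)} = 1/(s + 8)]; (-6)·[L{cosh(3t)} = s/(s^2 - 9)]; (2)·[L{t^4} = 4!/s^5 = 24/s^5].

G(s) = -6*s/(s^2 - 9) - 3/(s + 8) + 48/s^5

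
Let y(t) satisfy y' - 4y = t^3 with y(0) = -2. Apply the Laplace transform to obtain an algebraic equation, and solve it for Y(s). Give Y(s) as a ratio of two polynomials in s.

Y(s) = (-2*s^4 + 6)/(s^5 - 4*s^4)

Apply the Laplace transform to the equation.
With L{y'} = sY - y(0) = sY - (-2): the LHS transforms to (s - 4)Y - (-2).
The right side is L{t^3} = 6/s^4.
So (s - 4)Y = 6/s^4 + (-2).
Divide through and combine into a single rational function.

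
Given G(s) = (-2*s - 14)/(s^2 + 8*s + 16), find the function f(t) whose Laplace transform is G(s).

Factor the denominator: s^2 + 8*s + 16 = (s + 4)^2.
Partial fraction decomposition gives [-2/(s + 4)] + [-6/(s + 4)^2].
Invert each term: -2/(s + 4) ↔ -2e^(-4t); -6/(s + 4)^2 ↔ -6t·e^(-4t).

f(t) = -6*t*exp(-4*t) - 2*exp(-4*t)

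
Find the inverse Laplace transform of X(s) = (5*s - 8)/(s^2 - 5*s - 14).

3*exp(7*t) + 2*exp(-2*t)

Factor the denominator: s^2 - 5*s - 14 = (s - 7)*(s + 2).
Partial fraction decomposition gives [3/(s - 7)] + [2/(s + 2)].
Invert each term: 3/(s - 7) ↔ 3e^(7t); 2/(s + 2) ↔ 2e^(-2t).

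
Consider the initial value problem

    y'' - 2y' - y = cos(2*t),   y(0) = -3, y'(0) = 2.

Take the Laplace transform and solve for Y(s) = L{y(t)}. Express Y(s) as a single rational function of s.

Y(s) = (-3*s^3 + 8*s^2 - 11*s + 32)/(s^4 - 2*s^3 + 3*s^2 - 8*s - 4)

Apply the Laplace transform to the equation.
The derivative rules (L{y''} = s^2 Y - s·y(0) - y'(0) and L{y'} = sY - y(0), with y(0) = -3, y'(0) = 2) turn the left side into (s^2 - 2*s - 1)Y - (-3*s + 8).
The right side is L{cos(2*t)} = s/(s^2 + 4).
So (s^2 - 2*s - 1)Y = s/(s^2 + 4) + (-3*s + 8).
Divide through and combine into a single rational function.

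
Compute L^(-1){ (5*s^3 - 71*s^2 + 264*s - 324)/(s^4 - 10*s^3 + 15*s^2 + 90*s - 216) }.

-4*exp(6*t) + 6*exp(4*t) - 2*exp(3*t) + 5*exp(-3*t)

Factor the denominator: s^4 - 10*s^3 + 15*s^2 + 90*s - 216 = (s - 6)*(s - 4)*(s - 3)*(s + 3).
Partial fraction decomposition gives [6/(s - 4)] + [-4/(s - 6)] + [5/(s + 3)] + [-2/(s - 3)].
Invert each term: 6/(s - 4) ↔ 6e^(4t); -4/(s - 6) ↔ -4e^(6t); 5/(s + 3) ↔ 5e^(-3t); -2/(s - 3) ↔ -2e^(3t).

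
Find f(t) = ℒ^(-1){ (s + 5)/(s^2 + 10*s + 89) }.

Rewrite the denominator: s^2 + 10*s + 89 = (s + 5)^2 + 64.
The form in (s + 5) signals a first-shifting-theorem factor e^(-5t).
Since L{cos(8t)} = s/(s^2 + 64), the inverse is e^(-5*t)*cos(8*t).

f(t) = exp(-5*t)*cos(8*t)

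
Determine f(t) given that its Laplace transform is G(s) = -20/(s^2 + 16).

f(t) = -5*sin(4*t)

Since L{sin(4t)} = 4/(s^2 + 16), the inverse is sin(4*t), scaled by -5.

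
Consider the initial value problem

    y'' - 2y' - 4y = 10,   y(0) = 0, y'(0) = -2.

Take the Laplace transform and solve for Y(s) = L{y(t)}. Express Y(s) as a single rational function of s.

Y(s) = (-2*s + 10)/(s^3 - 2*s^2 - 4*s)

Apply the Laplace transform to the equation.
Using L{y''} = s^2 Y - s·y(0) - y'(0) and L{y'} = sY - y(0), with y(0) = 0, y'(0) = -2, the left side becomes (s^2 - 2*s - 4)Y - (-2).
The right side is L{10} = 10/s.
So (s^2 - 2*s - 4)Y = 10/s + (-2).
Solve for Y(s) and write it as one ratio of polynomials.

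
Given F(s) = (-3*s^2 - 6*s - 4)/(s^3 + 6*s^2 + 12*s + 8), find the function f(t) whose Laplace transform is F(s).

Factor the denominator: s^3 + 6*s^2 + 12*s + 8 = (s + 2)^3.
Partial fraction decomposition gives [-3/(s + 2)] + [6/(s + 2)^2] + [-4/(s + 2)^3].
Invert each term: -3/(s + 2) ↔ -3e^(-2t); 6/(s + 2)^2 ↔ 6t·e^(-2t); -4/(s + 2)^3 ↔ (-2)t^2·e^(-2t).

f(t) = -2*t^2*exp(-2*t) + 6*t*exp(-2*t) - 3*exp(-2*t)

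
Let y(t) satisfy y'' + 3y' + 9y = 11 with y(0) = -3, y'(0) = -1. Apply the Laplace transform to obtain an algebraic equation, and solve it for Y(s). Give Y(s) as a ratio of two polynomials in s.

Apply the Laplace transform to the equation.
Using L{y''} = s^2 Y - s·y(0) - y'(0) and L{y'} = sY - y(0), with y(0) = -3, y'(0) = -1, the left side becomes (s^2 + 3*s + 9)Y - (-3*s - 10).
The right side is L{11} = 11/s.
So (s^2 + 3*s + 9)Y = 11/s + (-3*s - 10).
Solve for Y(s) and write it as one ratio of polynomials.

Y(s) = (-3*s^2 - 10*s + 11)/(s^3 + 3*s^2 + 9*s)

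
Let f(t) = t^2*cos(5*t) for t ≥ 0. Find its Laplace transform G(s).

G(s) = 2*s*(s^2 - 75)/(s^2 + 25)^3

L{cos(5t)} = s/(s^2 + 25).
Then apply L{t^2·g(t)} = (-1)^2 d^2/ds^2[H(s)] with H(s) = s/(s^2 + 25):
differentiating 2 times and applying the sign gives 2*s*(s^2 - 75)/(s^2 + 25)^3.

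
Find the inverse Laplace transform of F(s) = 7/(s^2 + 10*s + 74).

exp(-5*t)*sin(7*t)

Rewrite the denominator: s^2 + 10*s + 74 = (s + 5)^2 + 49.
The form in (s + 5) signals a first-shifting-theorem factor e^(-5t).
Since L{sin(7t)} = 7/(s^2 + 49), the inverse is exp(-5*t)*sin(7*t).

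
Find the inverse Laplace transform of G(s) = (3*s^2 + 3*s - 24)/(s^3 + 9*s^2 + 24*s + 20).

-6*t*exp(-2*t) - exp(-2*t) + 4*exp(-5*t)

Factor the denominator: s^3 + 9*s^2 + 24*s + 20 = (s + 2)^2*(s + 5).
Partial fraction decomposition gives [-1/(s + 2)] + [-6/(s + 2)^2] + [4/(s + 5)].
Invert each term: -1/(s + 2) ↔ -e^(-2t); -6/(s + 2)^2 ↔ -6t·e^(-2t); 4/(s + 5) ↔ 4e^(-5t).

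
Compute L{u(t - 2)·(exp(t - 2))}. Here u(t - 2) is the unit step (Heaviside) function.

exp(-2*s)/(s - 1)

By the second shifting theorem, L{u(t - c)·g(t - c)} = e^(-cs)·G(s) with c = 2 and G(s) = L{g(t)}.
L{e^(t)} = 1/(s - 1).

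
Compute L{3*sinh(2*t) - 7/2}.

6/(s^2 - 4) - 7/(2*s)

By linearity of the Laplace transform, transform each term separately.
L{-7/2} = (-7/2)/s; (3)·[L{sinh(2t)} = 2/(s^2 - 4)].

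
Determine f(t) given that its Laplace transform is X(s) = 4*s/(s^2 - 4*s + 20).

f(t) = 2*exp(2*t)*sin(4*t) + 4*exp(2*t)*cos(4*t)

Complete the square in the denominator: s^2 - 4*s + 20 = (s - 2)^2 + 4^2.
Split the numerator to match: 4*s = 4·(s - 2) + 2·4.
Invert each term: 4·(s - 2)/((s - 2)^2 + 16) ↔ 4e^(2t)cos(4t); 2·4/((s - 2)^2 + 16) ↔ 2e^(2t)sin(4t).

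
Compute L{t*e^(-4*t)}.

L{e^(-4t)} = 1/(s + 4).
Then apply L{t·g(t)} = -d/ds[G(s)] with G(s) = 1/(s + 4):
differentiating 1 time and applying the sign gives (s + 4)^(-2).

(s + 4)^(-2)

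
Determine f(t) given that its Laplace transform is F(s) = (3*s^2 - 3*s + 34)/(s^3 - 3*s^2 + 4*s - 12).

f(t) = 4*exp(3*t) - 3*sin(2*t) - cos(2*t)

Factor the denominator: s^3 - 3*s^2 + 4*s - 12 = (s - 3)*(s^2 + 4).
Partial fraction decomposition gives [4/(s - 3)] + [-s/(s^2 + 4)] + [-6/(s^2 + 4)].
Invert each term: 4/(s - 3) ↔ 4e^(3t); -1·s/(s^2 + 4) ↔ -cos(2t); -3·2/(s^2 + 4) ↔ -3sin(2t).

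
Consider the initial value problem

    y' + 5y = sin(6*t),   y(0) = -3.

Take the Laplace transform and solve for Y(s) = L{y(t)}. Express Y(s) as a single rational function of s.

Take the Laplace transform of both sides.
The derivative rules (L{y'} = sY - y(0) = sY - (-3)) turn the left side into (s + 5)Y - (-3).
The right side is L{sin(6*t)} = 6/(s^2 + 36).
So (s + 5)Y = 6/(s^2 + 36) + (-3).
Solve for Y(s) and write it as one ratio of polynomials.

Y(s) = (-3*s^2 - 102)/(s^3 + 5*s^2 + 36*s + 180)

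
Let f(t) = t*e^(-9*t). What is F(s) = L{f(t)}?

L{e^(-9t)} = 1/(s + 9).
Then apply L{t·g(t)} = -d/ds[G(s)] with G(s) = 1/(s + 9):
differentiating 1 time and applying the sign gives (s + 9)^(-2).

F(s) = (s + 9)^(-2)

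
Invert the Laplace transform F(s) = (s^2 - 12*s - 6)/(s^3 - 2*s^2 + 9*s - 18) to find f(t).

Factor the denominator: s^3 - 2*s^2 + 9*s - 18 = (s - 2)*(s^2 + 9).
Partial fraction decomposition gives [-2/(s - 2)] + [3*s/(s^2 + 9)] + [-6/(s^2 + 9)].
Invert each term: -2/(s - 2) ↔ -2e^(2t); 3·s/(s^2 + 9) ↔ 3cos(3t); -2·3/(s^2 + 9) ↔ -2sin(3t).

f(t) = -2*exp(2*t) - 2*sin(3*t) + 3*cos(3*t)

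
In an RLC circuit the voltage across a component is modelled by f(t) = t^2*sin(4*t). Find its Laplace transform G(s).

L{sin(4t)} = 4/(s^2 + 16).
Then apply L{t^2·g(t)} = (-1)^2 d^2/ds^2[H(s)] with H(s) = 4/(s^2 + 16):
differentiating 2 times and applying the sign gives 8*(3*s^2 - 16)/(s^2 + 16)^3.

G(s) = 8*(3*s^2 - 16)/(s^2 + 16)^3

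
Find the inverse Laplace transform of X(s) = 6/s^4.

Since L{t^3} = 3!/s^4 = 6/s^4, the inverse is t^3.

t^3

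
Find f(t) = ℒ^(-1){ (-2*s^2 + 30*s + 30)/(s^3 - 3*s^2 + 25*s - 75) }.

Factor the denominator: s^3 - 3*s^2 + 25*s - 75 = (s - 3)*(s^2 + 25).
Partial fraction decomposition gives [3/(s - 3)] + [-5*s/(s^2 + 25)] + [15/(s^2 + 25)].
Invert each term: 3/(s - 3) ↔ 3e^(3t); -5·s/(s^2 + 25) ↔ -5cos(5t); 3·5/(s^2 + 25) ↔ 3sin(5t).

f(t) = 3*exp(3*t) + 3*sin(5*t) - 5*cos(5*t)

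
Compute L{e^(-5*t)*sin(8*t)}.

8/((s + 5)^2 + 64)

L{sin(8t)} = 8/(s^2 + 64).
By the first shifting theorem, multiplying by e^(-5t) replaces s with s + 5.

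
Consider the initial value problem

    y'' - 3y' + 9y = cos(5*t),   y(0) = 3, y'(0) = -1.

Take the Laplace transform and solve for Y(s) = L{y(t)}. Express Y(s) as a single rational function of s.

Transform both sides with L{·}.
The derivative rules (L{y''} = s^2 Y - s·y(0) - y'(0) and L{y'} = sY - y(0), with y(0) = 3, y'(0) = -1) turn the left side into (s^2 - 3*s + 9)Y - (3*s - 10).
The right side is L{cos(5*t)} = s/(s^2 + 25).
So (s^2 - 3*s + 9)Y = s/(s^2 + 25) + (3*s - 10).
Solve for Y(s) and write it as one ratio of polynomials.

Y(s) = (3*s^3 - 10*s^2 + 76*s - 250)/(s^4 - 3*s^3 + 34*s^2 - 75*s + 225)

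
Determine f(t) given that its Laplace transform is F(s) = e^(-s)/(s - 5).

The factor e^(-s) signals a time shift by c = 1 (second shifting theorem).
L{e^(5t)} = 1/(s - 5), so L^-1{1/(s - 5)} = e^(5*t).
Hence the inverse is u(t - 1) times that function evaluated at t - 1.

f(t) = Heaviside(t - 1)*(exp(5*t - 5))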